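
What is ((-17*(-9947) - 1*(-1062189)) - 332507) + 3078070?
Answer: 3976851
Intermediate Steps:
((-17*(-9947) - 1*(-1062189)) - 332507) + 3078070 = ((169099 + 1062189) - 332507) + 3078070 = (1231288 - 332507) + 3078070 = 898781 + 3078070 = 3976851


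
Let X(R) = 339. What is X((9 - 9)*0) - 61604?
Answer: -61265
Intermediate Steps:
X((9 - 9)*0) - 61604 = 339 - 61604 = -61265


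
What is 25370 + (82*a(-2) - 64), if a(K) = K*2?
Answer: 24978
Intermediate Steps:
a(K) = 2*K
25370 + (82*a(-2) - 64) = 25370 + (82*(2*(-2)) - 64) = 25370 + (82*(-4) - 64) = 25370 + (-328 - 64) = 25370 - 392 = 24978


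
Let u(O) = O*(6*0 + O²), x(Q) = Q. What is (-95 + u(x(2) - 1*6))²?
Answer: 25281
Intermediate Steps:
u(O) = O³ (u(O) = O*(0 + O²) = O*O² = O³)
(-95 + u(x(2) - 1*6))² = (-95 + (2 - 1*6)³)² = (-95 + (2 - 6)³)² = (-95 + (-4)³)² = (-95 - 64)² = (-159)² = 25281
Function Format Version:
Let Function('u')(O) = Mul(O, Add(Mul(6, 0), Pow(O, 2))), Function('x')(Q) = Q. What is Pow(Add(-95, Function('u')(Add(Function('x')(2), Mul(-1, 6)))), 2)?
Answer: 25281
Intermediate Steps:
Function('u')(O) = Pow(O, 3) (Function('u')(O) = Mul(O, Add(0, Pow(O, 2))) = Mul(O, Pow(O, 2)) = Pow(O, 3))
Pow(Add(-95, Function('u')(Add(Function('x')(2), Mul(-1, 6)))), 2) = Pow(Add(-95, Pow(Add(2, Mul(-1, 6)), 3)), 2) = Pow(Add(-95, Pow(Add(2, -6), 3)), 2) = Pow(Add(-95, Pow(-4, 3)), 2) = Pow(Add(-95, -64), 2) = Pow(-159, 2) = 25281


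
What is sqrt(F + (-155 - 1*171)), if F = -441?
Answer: I*sqrt(767) ≈ 27.695*I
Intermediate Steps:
sqrt(F + (-155 - 1*171)) = sqrt(-441 + (-155 - 1*171)) = sqrt(-441 + (-155 - 171)) = sqrt(-441 - 326) = sqrt(-767) = I*sqrt(767)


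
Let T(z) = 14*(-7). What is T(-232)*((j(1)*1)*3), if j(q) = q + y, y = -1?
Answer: 0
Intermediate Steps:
T(z) = -98
j(q) = -1 + q (j(q) = q - 1 = -1 + q)
T(-232)*((j(1)*1)*3) = -98*(-1 + 1)*1*3 = -98*0*1*3 = -0*3 = -98*0 = 0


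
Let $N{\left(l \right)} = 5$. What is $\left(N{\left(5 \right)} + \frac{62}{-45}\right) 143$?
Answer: $\frac{23309}{45} \approx 517.98$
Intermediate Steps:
$\left(N{\left(5 \right)} + \frac{62}{-45}\right) 143 = \left(5 + \frac{62}{-45}\right) 143 = \left(5 + 62 \left(- \frac{1}{45}\right)\right) 143 = \left(5 - \frac{62}{45}\right) 143 = \frac{163}{45} \cdot 143 = \frac{23309}{45}$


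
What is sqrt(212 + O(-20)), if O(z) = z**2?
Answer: 6*sqrt(17) ≈ 24.739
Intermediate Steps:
sqrt(212 + O(-20)) = sqrt(212 + (-20)**2) = sqrt(212 + 400) = sqrt(612) = 6*sqrt(17)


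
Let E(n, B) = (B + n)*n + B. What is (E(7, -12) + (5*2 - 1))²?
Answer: 1444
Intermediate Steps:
E(n, B) = B + n*(B + n) (E(n, B) = n*(B + n) + B = B + n*(B + n))
(E(7, -12) + (5*2 - 1))² = ((-12 + 7² - 12*7) + (5*2 - 1))² = ((-12 + 49 - 84) + (10 - 1))² = (-47 + 9)² = (-38)² = 1444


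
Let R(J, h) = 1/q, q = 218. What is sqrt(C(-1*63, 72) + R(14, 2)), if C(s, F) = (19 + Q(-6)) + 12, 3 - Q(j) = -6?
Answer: 3*sqrt(211242)/218 ≈ 6.3249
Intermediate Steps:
Q(j) = 9 (Q(j) = 3 - 1*(-6) = 3 + 6 = 9)
R(J, h) = 1/218
C(s, F) = 40 (C(s, F) = (19 + 9) + 12 = 28 + 12 = 40)
sqrt(C(-1*63, 72) + R(14, 2)) = sqrt(40 + 1/218) = sqrt(8721/218) = 3*sqrt(211242)/218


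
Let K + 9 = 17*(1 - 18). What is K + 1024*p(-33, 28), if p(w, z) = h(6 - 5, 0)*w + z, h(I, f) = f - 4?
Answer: 163542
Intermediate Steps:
h(I, f) = -4 + f
p(w, z) = z - 4*w (p(w, z) = (-4 + 0)*w + z = -4*w + z = z - 4*w)
K = -298 (K = -9 + 17*(1 - 18) = -9 + 17*(-17) = -9 - 289 = -298)
K + 1024*p(-33, 28) = -298 + 1024*(28 - 4*(-33)) = -298 + 1024*(28 + 132) = -298 + 1024*160 = -298 + 163840 = 163542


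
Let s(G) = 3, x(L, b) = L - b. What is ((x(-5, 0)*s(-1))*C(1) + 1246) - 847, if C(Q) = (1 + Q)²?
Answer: 339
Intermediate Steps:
((x(-5, 0)*s(-1))*C(1) + 1246) - 847 = (((-5 - 1*0)*3)*(1 + 1)² + 1246) - 847 = (((-5 + 0)*3)*2² + 1246) - 847 = (-5*3*4 + 1246) - 847 = (-15*4 + 1246) - 847 = (-60 + 1246) - 847 = 1186 - 847 = 339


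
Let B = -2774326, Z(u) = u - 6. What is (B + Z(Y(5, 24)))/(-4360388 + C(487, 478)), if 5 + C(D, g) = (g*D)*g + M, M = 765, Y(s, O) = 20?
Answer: -346789/13364010 ≈ -0.025949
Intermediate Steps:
Z(u) = -6 + u
C(D, g) = 760 + D*g**2 (C(D, g) = -5 + ((g*D)*g + 765) = -5 + ((D*g)*g + 765) = -5 + (D*g**2 + 765) = -5 + (765 + D*g**2) = 760 + D*g**2)
(B + Z(Y(5, 24)))/(-4360388 + C(487, 478)) = (-2774326 + (-6 + 20))/(-4360388 + (760 + 487*478**2)) = (-2774326 + 14)/(-4360388 + (760 + 487*228484)) = -2774312/(-4360388 + (760 + 111271708)) = -2774312/(-4360388 + 111272468) = -2774312/106912080 = -2774312*1/106912080 = -346789/13364010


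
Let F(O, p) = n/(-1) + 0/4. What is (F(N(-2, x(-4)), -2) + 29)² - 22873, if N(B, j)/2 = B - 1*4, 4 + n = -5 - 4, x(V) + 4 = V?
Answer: -21109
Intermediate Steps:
x(V) = -4 + V
n = -13 (n = -4 + (-5 - 4) = -4 - 9 = -13)
N(B, j) = -8 + 2*B (N(B, j) = 2*(B - 1*4) = 2*(B - 4) = 2*(-4 + B) = -8 + 2*B)
F(O, p) = 13 (F(O, p) = -13/(-1) + 0/4 = -13*(-1) + 0*(¼) = 13 + 0 = 13)
(F(N(-2, x(-4)), -2) + 29)² - 22873 = (13 + 29)² - 22873 = 42² - 22873 = 1764 - 22873 = -21109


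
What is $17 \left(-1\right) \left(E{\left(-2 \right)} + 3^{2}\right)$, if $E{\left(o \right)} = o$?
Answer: $-119$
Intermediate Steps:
$17 \left(-1\right) \left(E{\left(-2 \right)} + 3^{2}\right) = 17 \left(-1\right) \left(-2 + 3^{2}\right) = - 17 \left(-2 + 9\right) = \left(-17\right) 7 = -119$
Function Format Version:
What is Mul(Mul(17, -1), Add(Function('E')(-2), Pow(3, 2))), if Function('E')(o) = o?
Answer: -119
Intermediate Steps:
Mul(Mul(17, -1), Add(Function('E')(-2), Pow(3, 2))) = Mul(Mul(17, -1), Add(-2, Pow(3, 2))) = Mul(-17, Add(-2, 9)) = Mul(-17, 7) = -119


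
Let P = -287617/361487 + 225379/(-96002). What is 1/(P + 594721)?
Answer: 34703474974/20638776256626447 ≈ 1.6815e-6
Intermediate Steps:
P = -109083385807/34703474974 (P = -287617*1/361487 + 225379*(-1/96002) = -287617/361487 - 225379/96002 = -109083385807/34703474974 ≈ -3.1433)
1/(P + 594721) = 1/(-109083385807/34703474974 + 594721) = 1/(20638776256626447/34703474974) = 34703474974/20638776256626447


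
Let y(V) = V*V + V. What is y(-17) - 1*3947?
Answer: -3675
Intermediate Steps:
y(V) = V + V² (y(V) = V² + V = V + V²)
y(-17) - 1*3947 = -17*(1 - 17) - 1*3947 = -17*(-16) - 3947 = 272 - 3947 = -3675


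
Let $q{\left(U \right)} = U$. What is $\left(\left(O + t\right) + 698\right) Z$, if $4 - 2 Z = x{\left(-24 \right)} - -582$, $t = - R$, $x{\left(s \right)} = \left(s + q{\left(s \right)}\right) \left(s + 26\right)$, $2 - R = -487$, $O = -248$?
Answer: $9399$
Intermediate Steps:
$R = 489$ ($R = 2 - -487 = 2 + 487 = 489$)
$x{\left(s \right)} = 2 s \left(26 + s\right)$ ($x{\left(s \right)} = \left(s + s\right) \left(s + 26\right) = 2 s \left(26 + s\right)$)
$t = -489$ ($t = \left(-1\right) 489 = -489$)
$Z = -241$ ($Z = 2 - \frac{2 \left(-24\right) \left(26 - 24\right) - -582}{2} = 2 - \frac{2 \left(-24\right) 2 + 582}{2} = 2 - \frac{-96 + 582}{2} = 2 - 243 = -241$)
$\left(\left(O + t\right) + 698\right) Z = \left(\left(-248 - 489\right) + 698\right) \left(-241\right) = \left(-737 + 698\right) \left(-241\right) = \left(-39\right) \left(-241\right) = 9399$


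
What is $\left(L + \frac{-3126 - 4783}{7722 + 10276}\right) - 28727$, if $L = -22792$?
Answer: $- \frac{927246871}{17998} \approx -51519.0$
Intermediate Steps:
$\left(L + \frac{-3126 - 4783}{7722 + 10276}\right) - 28727 = \left(-22792 + \frac{-3126 - 4783}{7722 + 10276}\right) - 28727 = \left(-22792 - \frac{7909}{17998}\right) - 28727 = - \frac{410218325}{17998} - 28727 = - \frac{927246871}{17998}$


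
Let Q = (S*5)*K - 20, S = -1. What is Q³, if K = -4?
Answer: 0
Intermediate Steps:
Q = 0 (Q = -1*5*(-4) - 20 = -5*(-4) - 20 = 20 - 20 = 0)
Q³ = 0³ = 0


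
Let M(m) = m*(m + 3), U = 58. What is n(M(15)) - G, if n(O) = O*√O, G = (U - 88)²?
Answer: -900 + 810*√30 ≈ 3536.6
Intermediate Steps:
M(m) = m*(3 + m)
G = 900 (G = (58 - 88)² = (-30)² = 900)
n(O) = O^(3/2)
n(M(15)) - G = (15*(3 + 15))^(3/2) - 1*900 = (15*18)^(3/2) - 900 = 270^(3/2) - 900 = 810*√30 - 900 = -900 + 810*√30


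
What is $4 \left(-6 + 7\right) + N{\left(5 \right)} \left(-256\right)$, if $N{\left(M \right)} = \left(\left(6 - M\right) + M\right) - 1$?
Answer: $-1276$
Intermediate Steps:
$N{\left(M \right)} = 5$ ($N{\left(M \right)} = 6 - 1 = 5$)
$4 \left(-6 + 7\right) + N{\left(5 \right)} \left(-256\right) = 4 \left(-6 + 7\right) + 5 \left(-256\right) = 4 \cdot 1 - 1280 = 4 - 1280 = -1276$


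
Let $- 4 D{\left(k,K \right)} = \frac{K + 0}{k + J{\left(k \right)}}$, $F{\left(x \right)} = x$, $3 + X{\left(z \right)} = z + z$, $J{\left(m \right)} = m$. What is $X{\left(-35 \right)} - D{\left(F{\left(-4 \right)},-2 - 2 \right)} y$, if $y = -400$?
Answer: $-123$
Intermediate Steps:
$X{\left(z \right)} = -3 + 2 z$ ($X{\left(z \right)} = -3 + \left(z + z\right) = -3 + 2 z$)
$D{\left(k,K \right)} = - \frac{K}{8 k}$ ($D{\left(k,K \right)} = - \frac{\left(K + 0\right) \frac{1}{k + k}}{4} = - \frac{K \frac{1}{2 k}}{4} = - \frac{\frac{1}{2} K \frac{1}{k}}{4} = - \frac{K}{8 k}$)
$X{\left(-35 \right)} - D{\left(F{\left(-4 \right)},-2 - 2 \right)} y = \left(-3 + 2 \left(-35\right)\right) - - \frac{-2 - 2}{8 \left(-4\right)} \left(-400\right) = \left(-3 - 70\right) - \left(- \frac{1}{8}\right) \left(-2 - 2\right) \left(- \frac{1}{4}\right) \left(-400\right) = -73 - \left(- \frac{1}{8}\right) \left(-4\right) \left(- \frac{1}{4}\right) \left(-400\right) = -73 - \left(- \frac{1}{8}\right) \left(-400\right) = -73 - 50 = -123$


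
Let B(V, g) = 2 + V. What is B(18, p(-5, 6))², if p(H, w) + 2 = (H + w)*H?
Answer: 400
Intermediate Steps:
p(H, w) = -2 + H*(H + w) (p(H, w) = -2 + (H + w)*H = -2 + H*(H + w))
B(18, p(-5, 6))² = (2 + 18)² = 20² = 400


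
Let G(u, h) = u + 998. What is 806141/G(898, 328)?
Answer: 806141/1896 ≈ 425.18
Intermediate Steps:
G(u, h) = 998 + u
806141/G(898, 328) = 806141/(998 + 898) = 806141/1896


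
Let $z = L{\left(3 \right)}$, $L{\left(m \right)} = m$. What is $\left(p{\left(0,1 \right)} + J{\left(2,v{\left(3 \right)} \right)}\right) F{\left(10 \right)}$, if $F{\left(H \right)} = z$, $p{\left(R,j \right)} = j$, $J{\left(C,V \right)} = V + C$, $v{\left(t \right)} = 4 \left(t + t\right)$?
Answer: $81$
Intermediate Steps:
$v{\left(t \right)} = 8 t$ ($v{\left(t \right)} = 4 \cdot 2 t = 8 t$)
$J{\left(C,V \right)} = C + V$
$z = 3$
$F{\left(H \right)} = 3$
$\left(p{\left(0,1 \right)} + J{\left(2,v{\left(3 \right)} \right)}\right) F{\left(10 \right)} = \left(1 + \left(2 + 8 \cdot 3\right)\right) 3 = \left(1 + \left(2 + 24\right)\right) 3 = \left(1 + 26\right) 3 = 27 \cdot 3 = 81$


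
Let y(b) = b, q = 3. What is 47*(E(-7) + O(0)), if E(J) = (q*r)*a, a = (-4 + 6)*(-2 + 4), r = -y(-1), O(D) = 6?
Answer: 846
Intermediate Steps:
r = 1 (r = -1*(-1) = 1)
a = 4 (a = 2*2 = 4)
E(J) = 12 (E(J) = (3*1)*4 = 3*4 = 12)
47*(E(-7) + O(0)) = 47*(12 + 6) = 47*18 = 846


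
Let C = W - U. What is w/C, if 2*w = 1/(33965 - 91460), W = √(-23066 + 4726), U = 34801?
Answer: 34801/139267601935590 + I*√4585/69633800967795 ≈ 2.4989e-10 + 9.7241e-13*I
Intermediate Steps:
W = 2*I*√4585 (W = √(-18340) = 2*I*√4585 ≈ 135.43*I)
C = -34801 + 2*I*√4585 (C = 2*I*√4585 - 1*34801 = 2*I*√4585 - 34801 = -34801 + 2*I*√4585 ≈ -34801.0 + 135.43*I)
w = -1/114990 (w = 1/(2*(33965 - 91460)) = (½)/(-57495) = (½)*(-1/57495) = -1/114990 ≈ -8.6964e-6)
w/C = -1/(114990*(-34801 + 2*I*√4585))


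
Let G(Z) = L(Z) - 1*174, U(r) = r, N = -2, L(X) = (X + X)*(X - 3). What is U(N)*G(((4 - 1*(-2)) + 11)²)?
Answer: -330268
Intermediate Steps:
L(X) = 2*X*(-3 + X) (L(X) = (2*X)*(-3 + X) = 2*X*(-3 + X))
G(Z) = -174 + 2*Z*(-3 + Z) (G(Z) = 2*Z*(-3 + Z) - 1*174 = 2*Z*(-3 + Z) - 174 = -174 + 2*Z*(-3 + Z))
U(N)*G(((4 - 1*(-2)) + 11)²) = -2*(-174 + 2*((4 - 1*(-2)) + 11)²*(-3 + ((4 - 1*(-2)) + 11)²)) = -2*(-174 + 2*((4 + 2) + 11)²*(-3 + ((4 + 2) + 11)²)) = -2*(-174 + 2*(6 + 11)²*(-3 + (6 + 11)²)) = -2*(-174 + 2*17²*(-3 + 17²)) = -2*(-174 + 2*289*(-3 + 289)) = -2*(-174 + 2*289*286) = -2*(-174 + 165308) = -2*165134 = -330268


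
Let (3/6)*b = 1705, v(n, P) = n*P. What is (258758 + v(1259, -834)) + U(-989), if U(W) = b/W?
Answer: -782547682/989 ≈ -7.9125e+5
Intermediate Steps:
v(n, P) = P*n
b = 3410 (b = 2*1705 = 3410)
U(W) = 3410/W
(258758 + v(1259, -834)) + U(-989) = (258758 - 834*1259) + 3410/(-989) = (258758 - 1050006) + 3410*(-1/989) = -791248 - 3410/989 = -782547682/989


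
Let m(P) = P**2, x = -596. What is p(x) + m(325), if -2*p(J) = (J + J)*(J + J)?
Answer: -604807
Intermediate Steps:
p(J) = -2*J**2 (p(J) = -(J + J)*(J + J)/2 = -2*J*2*J/2 = -2*J**2)
p(x) + m(325) = -2*(-596)**2 + 325**2 = -2*355216 + 105625 = -710432 + 105625 = -604807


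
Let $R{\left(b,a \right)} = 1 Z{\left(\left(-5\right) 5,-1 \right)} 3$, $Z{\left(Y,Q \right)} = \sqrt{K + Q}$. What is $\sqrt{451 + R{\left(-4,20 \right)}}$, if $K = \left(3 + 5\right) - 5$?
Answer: $\sqrt{451 + 3 \sqrt{2}} \approx 21.336$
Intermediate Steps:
$K = 3$ ($K = 8 - 5 = 3$)
$Z{\left(Y,Q \right)} = \sqrt{3 + Q}$
$R{\left(b,a \right)} = 3 \sqrt{2}$ ($R{\left(b,a \right)} = 1 \sqrt{3 - 1} \cdot 3 = 1 \sqrt{2} \cdot 3 = \sqrt{2} \cdot 3 = 3 \sqrt{2}$)
$\sqrt{451 + R{\left(-4,20 \right)}} = \sqrt{451 + 3 \sqrt{2}}$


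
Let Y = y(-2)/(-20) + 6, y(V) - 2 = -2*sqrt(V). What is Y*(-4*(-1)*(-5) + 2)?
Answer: -531/5 - 9*I*sqrt(2)/5 ≈ -106.2 - 2.5456*I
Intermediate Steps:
y(V) = 2 - 2*sqrt(V)
Y = 59/10 + I*sqrt(2)/10 (Y = (2 - 2*I*sqrt(2))/(-20) + 6 = (2 - 2*I*sqrt(2))*(-1/20) + 6 = (-1/10 + I*sqrt(2)/10) + 6 = 59/10 + I*sqrt(2)/10 ≈ 5.9 + 0.14142*I)
Y*(-4*(-1)*(-5) + 2) = (59/10 + I*sqrt(2)/10)*(-4*(-1)*(-5) + 2) = (59/10 + I*sqrt(2)/10)*(4*(-5) + 2) = (59/10 + I*sqrt(2)/10)*(-20 + 2) = (59/10 + I*sqrt(2)/10)*(-18) = -531/5 - 9*I*sqrt(2)/5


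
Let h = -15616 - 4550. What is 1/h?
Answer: -1/20166 ≈ -4.9588e-5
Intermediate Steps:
h = -20166
1/h = 1/(-20166) = -1/20166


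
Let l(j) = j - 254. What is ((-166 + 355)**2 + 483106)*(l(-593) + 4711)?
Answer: 2004747528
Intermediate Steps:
l(j) = -254 + j
((-166 + 355)**2 + 483106)*(l(-593) + 4711) = ((-166 + 355)**2 + 483106)*((-254 - 593) + 4711) = (189**2 + 483106)*(-847 + 4711) = (35721 + 483106)*3864 = 518827*3864 = 2004747528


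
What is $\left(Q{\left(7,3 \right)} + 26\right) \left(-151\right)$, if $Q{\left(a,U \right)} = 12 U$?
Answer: $-9362$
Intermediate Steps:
$\left(Q{\left(7,3 \right)} + 26\right) \left(-151\right) = \left(12 \cdot 3 + 26\right) \left(-151\right) = \left(36 + 26\right) \left(-151\right) = 62 \left(-151\right) = -9362$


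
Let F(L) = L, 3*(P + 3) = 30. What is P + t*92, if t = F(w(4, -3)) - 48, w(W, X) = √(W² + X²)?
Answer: -3949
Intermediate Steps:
P = 7 (P = -3 + (⅓)*30 = -3 + 10 = 7)
t = -43 (t = √(4² + (-3)²) - 48 = √(16 + 9) - 48 = √25 - 48 = 5 - 48 = -43)
P + t*92 = 7 - 43*92 = 7 - 3956 = -3949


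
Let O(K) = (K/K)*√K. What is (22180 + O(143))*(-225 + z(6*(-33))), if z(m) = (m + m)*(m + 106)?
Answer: 803071260 + 36207*√143 ≈ 8.0350e+8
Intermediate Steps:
O(K) = √K (O(K) = 1*√K = √K)
z(m) = 2*m*(106 + m) (z(m) = (2*m)*(106 + m) = 2*m*(106 + m))
(22180 + O(143))*(-225 + z(6*(-33))) = (22180 + √143)*(-225 + 2*(6*(-33))*(106 + 6*(-33))) = (22180 + √143)*(-225 + 2*(-198)*(106 - 198)) = (22180 + √143)*(-225 + 2*(-198)*(-92)) = (22180 + √143)*(-225 + 36432) = (22180 + √143)*36207 = 803071260 + 36207*√143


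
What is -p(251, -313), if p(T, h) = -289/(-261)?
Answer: -289/261 ≈ -1.1073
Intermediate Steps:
p(T, h) = 289/261 (p(T, h) = -289*(-1/261) = 289/261)
-p(251, -313) = -1*289/261 = -289/261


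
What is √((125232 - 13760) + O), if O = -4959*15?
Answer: √37087 ≈ 192.58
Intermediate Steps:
O = -74385
√((125232 - 13760) + O) = √((125232 - 13760) - 74385) = √(111472 - 74385) = √37087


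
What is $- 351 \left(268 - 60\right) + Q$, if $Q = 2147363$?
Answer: $2074355$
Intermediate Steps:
$- 351 \left(268 - 60\right) + Q = - 351 \left(268 - 60\right) + 2147363 = \left(-351\right) 208 + 2147363 = -73008 + 2147363 = 2074355$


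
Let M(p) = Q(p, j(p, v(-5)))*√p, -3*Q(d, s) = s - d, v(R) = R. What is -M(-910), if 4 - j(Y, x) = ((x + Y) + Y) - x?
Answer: 2734*I*√910/3 ≈ 27491.0*I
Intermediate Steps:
j(Y, x) = 4 - 2*Y (j(Y, x) = 4 - (((x + Y) + Y) - x) = 4 - (((Y + x) + Y) - x) = 4 - ((x + 2*Y) - x) = 4 - 2*Y)
Q(d, s) = -s/3 + d/3 (Q(d, s) = -(s - d)/3 = -s/3 + d/3)
M(p) = √p*(-4/3 + p) (M(p) = (-(4 - 2*p)/3 + p/3)*√p = ((-4/3 + 2*p/3) + p/3)*√p = (-4/3 + p)*√p = √p*(-4/3 + p))
-M(-910) = -√(-910)*(-4/3 - 910) = -I*√910*(-2734)/3 = -(-2734)*I*√910/3 = 2734*I*√910/3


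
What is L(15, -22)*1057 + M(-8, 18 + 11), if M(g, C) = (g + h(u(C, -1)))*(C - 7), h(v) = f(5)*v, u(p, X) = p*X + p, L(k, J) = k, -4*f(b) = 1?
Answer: 15679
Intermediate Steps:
f(b) = -¼ (f(b) = -¼*1 = -¼)
u(p, X) = p + X*p (u(p, X) = X*p + p = p + X*p)
h(v) = -v/4
M(g, C) = g*(-7 + C) (M(g, C) = (g - C*(1 - 1)/4)*(C - 7) = (g - C*0/4)*(-7 + C) = (g - ¼*0)*(-7 + C) = (g + 0)*(-7 + C) = g*(-7 + C))
L(15, -22)*1057 + M(-8, 18 + 11) = 15*1057 - 8*(-7 + (18 + 11)) = 15855 - 8*(-7 + 29) = 15855 - 8*22 = 15855 - 176 = 15679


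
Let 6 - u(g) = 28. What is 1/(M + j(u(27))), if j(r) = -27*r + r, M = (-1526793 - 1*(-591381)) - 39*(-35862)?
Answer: 1/463778 ≈ 2.1562e-6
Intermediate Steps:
u(g) = -22 (u(g) = 6 - 1*28 = 6 - 28 = -22)
M = 463206 (M = (-1526793 + 591381) - 1*(-1398618) = -935412 + 1398618 = 463206)
j(r) = -26*r
1/(M + j(u(27))) = 1/(463206 - 26*(-22)) = 1/(463206 + 572) = 1/463778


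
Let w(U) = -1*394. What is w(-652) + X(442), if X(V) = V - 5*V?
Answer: -2162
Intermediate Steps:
w(U) = -394
X(V) = -4*V
w(-652) + X(442) = -394 - 4*442 = -394 - 1768 = -2162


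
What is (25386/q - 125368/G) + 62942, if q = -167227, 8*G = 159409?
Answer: 1677703896682944/26657488843 ≈ 62936.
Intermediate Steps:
G = 159409/8 (G = (⅛)*159409 = 159409/8 ≈ 19926.)
(25386/q - 125368/G) + 62942 = (25386/(-167227) - 125368/159409/8) + 62942 = (25386*(-1/167227) - 125368*8/159409) + 62942 = (-25386/167227 - 1002944/159409) + 62942 = -171766073162/26657488843 + 62942 = 1677703896682944/26657488843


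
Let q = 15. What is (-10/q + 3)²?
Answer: 49/9 ≈ 5.4444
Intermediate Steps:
(-10/q + 3)² = (-10/15 + 3)² = (-10*1/15 + 3)² = (-⅔ + 3)² = (7/3)² = 49/9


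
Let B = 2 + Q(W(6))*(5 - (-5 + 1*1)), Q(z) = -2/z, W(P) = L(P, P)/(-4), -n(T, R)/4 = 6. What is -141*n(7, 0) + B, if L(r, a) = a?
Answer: 3398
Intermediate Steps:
n(T, R) = -24 (n(T, R) = -4*6 = -24)
W(P) = -P/4 (W(P) = P/(-4) = P*(-¼) = -P/4)
B = 14 (B = 2 + (-2/((-¼*6)))*(5 - (-5 + 1*1)) = 2 + (-2/(-3/2))*(5 - (-5 + 1)) = 2 + (-2*(-⅔))*(5 - 1*(-4)) = 2 + 4*(5 + 4)/3 = 2 + (4/3)*9 = 2 + 12 = 14)
-141*n(7, 0) + B = -141*(-24) + 14 = 3384 + 14 = 3398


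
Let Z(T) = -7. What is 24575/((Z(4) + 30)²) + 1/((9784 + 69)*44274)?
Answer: 10720394568679/230766580938 ≈ 46.456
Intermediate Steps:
24575/((Z(4) + 30)²) + 1/((9784 + 69)*44274) = 24575/((-7 + 30)²) + 1/((9784 + 69)*44274) = 24575/(23²) + (1/44274)/9853 = 24575/529 + (1/9853)*(1/44274) = 24575*(1/529) + 1/436231722 = 24575/529 + 1/436231722 = 10720394568679/230766580938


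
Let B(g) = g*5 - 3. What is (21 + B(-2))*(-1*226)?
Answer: -1808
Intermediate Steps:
B(g) = -3 + 5*g (B(g) = 5*g - 3 = -3 + 5*g)
(21 + B(-2))*(-1*226) = (21 + (-3 + 5*(-2)))*(-1*226) = (21 + (-3 - 10))*(-226) = (21 - 13)*(-226) = 8*(-226) = -1808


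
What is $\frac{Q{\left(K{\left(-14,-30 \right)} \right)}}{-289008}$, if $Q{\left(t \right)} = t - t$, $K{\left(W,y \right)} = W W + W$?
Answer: $0$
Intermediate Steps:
$K{\left(W,y \right)} = W + W^{2}$ ($K{\left(W,y \right)} = W^{2} + W = W + W^{2}$)
$Q{\left(t \right)} = 0$
$\frac{Q{\left(K{\left(-14,-30 \right)} \right)}}{-289008} = \frac{0}{-289008} = 0 \left(- \frac{1}{289008}\right) = 0$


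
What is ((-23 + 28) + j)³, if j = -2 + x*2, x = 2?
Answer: 343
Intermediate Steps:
j = 2 (j = -2 + 2*2 = -2 + 4 = 2)
((-23 + 28) + j)³ = ((-23 + 28) + 2)³ = (5 + 2)³ = 7³ = 343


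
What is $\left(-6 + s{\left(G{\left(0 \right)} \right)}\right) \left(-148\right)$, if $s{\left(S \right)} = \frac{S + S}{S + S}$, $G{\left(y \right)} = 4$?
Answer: $740$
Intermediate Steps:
$s{\left(S \right)} = 1$ ($s{\left(S \right)} = \frac{2 S}{2 S} = 2 S \frac{1}{2 S} = 1$)
$\left(-6 + s{\left(G{\left(0 \right)} \right)}\right) \left(-148\right) = \left(-6 + 1\right) \left(-148\right) = \left(-5\right) \left(-148\right) = 740$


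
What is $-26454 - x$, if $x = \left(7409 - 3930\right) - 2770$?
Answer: $-27163$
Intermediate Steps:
$x = 709$ ($x = 3479 - 2770 = 709$)
$-26454 - x = -26454 - 709 = -27163$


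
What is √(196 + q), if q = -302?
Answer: I*√106 ≈ 10.296*I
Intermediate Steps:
√(196 + q) = √(196 - 302) = √(-106) = I*√106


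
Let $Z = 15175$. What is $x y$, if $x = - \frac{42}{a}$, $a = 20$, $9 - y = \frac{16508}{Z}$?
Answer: $- \frac{2521407}{151750} \approx -16.616$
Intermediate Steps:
$y = \frac{120067}{15175}$ ($y = 9 - \frac{16508}{15175} = \frac{120067}{15175} \approx 7.9122$)
$x = - \frac{21}{10}$ ($x = - \frac{42}{20} = \left(-42\right) \frac{1}{20} = - \frac{21}{10} \approx -2.1$)
$x y = \left(- \frac{21}{10}\right) \frac{120067}{15175} = - \frac{2521407}{151750}$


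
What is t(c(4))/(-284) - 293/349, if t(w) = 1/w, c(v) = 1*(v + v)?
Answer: -666045/792928 ≈ -0.83998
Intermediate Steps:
c(v) = 2*v (c(v) = 1*(2*v) = 2*v)
t(c(4))/(-284) - 293/349 = 1/((2*4)*(-284)) - 293/349 = -1/284/8 - 293*1/349 = (⅛)*(-1/284) - 293/349 = -1/2272 - 293/349 = -666045/792928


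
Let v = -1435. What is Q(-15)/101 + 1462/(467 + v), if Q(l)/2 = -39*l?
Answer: 492449/48884 ≈ 10.074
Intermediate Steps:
Q(l) = -78*l (Q(l) = 2*(-39*l) = -78*l)
Q(-15)/101 + 1462/(467 + v) = -78*(-15)/101 + 1462/(467 - 1435) = 1170*(1/101) + 1462/(-968) = 1170/101 + 1462*(-1/968) = 1170/101 - 731/484 = 492449/48884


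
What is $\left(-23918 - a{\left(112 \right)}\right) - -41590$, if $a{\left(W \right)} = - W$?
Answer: $17784$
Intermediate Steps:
$\left(-23918 - a{\left(112 \right)}\right) - -41590 = \left(-23918 - \left(-1\right) 112\right) - -41590 = \left(-23918 - -112\right) + 41590 = \left(-23918 + 112\right) + 41590 = -23806 + 41590 = 17784$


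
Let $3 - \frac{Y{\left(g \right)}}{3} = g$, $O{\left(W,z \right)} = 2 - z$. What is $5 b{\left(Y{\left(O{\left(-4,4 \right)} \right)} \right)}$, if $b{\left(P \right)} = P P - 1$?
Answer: $1120$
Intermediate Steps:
$Y{\left(g \right)} = 9 - 3 g$
$b{\left(P \right)} = -1 + P^{2}$ ($b{\left(P \right)} = P^{2} - 1 = -1 + P^{2}$)
$5 b{\left(Y{\left(O{\left(-4,4 \right)} \right)} \right)} = 5 \left(-1 + \left(9 - 3 \left(2 - 4\right)\right)^{2}\right) = 5 \left(-1 + \left(9 - -6\right)^{2}\right) = 5 \left(-1 + \left(9 + 6\right)^{2}\right) = 5 \left(-1 + 15^{2}\right) = 5 \left(-1 + 225\right) = 5 \cdot 224 = 1120$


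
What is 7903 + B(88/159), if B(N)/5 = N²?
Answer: 199834463/25281 ≈ 7904.5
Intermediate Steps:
B(N) = 5*N²
7903 + B(88/159) = 7903 + 5*(88/159)² = 7903 + 5*(7744/25281) = 7903 + 38720/25281 = 199834463/25281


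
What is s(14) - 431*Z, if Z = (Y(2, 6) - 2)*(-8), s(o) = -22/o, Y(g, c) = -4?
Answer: -144827/7 ≈ -20690.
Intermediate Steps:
Z = 48 (Z = (-4 - 2)*(-8) = -6*(-8) = 48)
s(14) - 431*Z = -22/14 - 431*48 = -22*1/14 - 20688 = -11/7 - 20688 = -144827/7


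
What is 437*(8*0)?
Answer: 0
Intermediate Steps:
437*(8*0) = 437*0 = 0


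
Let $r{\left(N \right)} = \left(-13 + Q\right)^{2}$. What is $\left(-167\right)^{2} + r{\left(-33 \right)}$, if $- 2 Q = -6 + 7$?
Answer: $\frac{112285}{4} \approx 28071.0$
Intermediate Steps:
$Q = - \frac{1}{2}$ ($Q = - \frac{-6 + 7}{2} = \left(- \frac{1}{2}\right) 1 = - \frac{1}{2} \approx -0.5$)
$r{\left(N \right)} = \frac{729}{4}$ ($r{\left(N \right)} = \left(-13 - \frac{1}{2}\right)^{2} = \left(- \frac{27}{2}\right)^{2} = \frac{729}{4}$)
$\left(-167\right)^{2} + r{\left(-33 \right)} = \left(-167\right)^{2} + \frac{729}{4} = 27889 + \frac{729}{4} = \frac{112285}{4}$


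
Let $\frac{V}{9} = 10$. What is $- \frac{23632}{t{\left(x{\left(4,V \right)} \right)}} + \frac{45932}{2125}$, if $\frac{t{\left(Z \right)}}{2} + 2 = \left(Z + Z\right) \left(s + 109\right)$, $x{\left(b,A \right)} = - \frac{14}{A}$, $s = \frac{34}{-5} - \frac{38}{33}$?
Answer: $\frac{24729744313}{65947250} \approx 374.99$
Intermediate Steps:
$V = 90$ ($V = 9 \cdot 10 = 90$)
$s = - \frac{1312}{165}$ ($s = 34 \left(- \frac{1}{5}\right) - \frac{38}{33} = - \frac{34}{5} - \frac{38}{33} = - \frac{1312}{165} \approx -7.9515$)
$t{\left(Z \right)} = -4 + \frac{66692 Z}{165}$ ($t{\left(Z \right)} = -4 + 2 \left(Z + Z\right) \left(- \frac{1312}{165} + 109\right) = -4 + 2 \cdot 2 Z \frac{16673}{165} = -4 + 2 \frac{33346 Z}{165} = -4 + \frac{66692 Z}{165}$)
$- \frac{23632}{t{\left(x{\left(4,V \right)} \right)}} + \frac{45932}{2125} = - \frac{23632}{-4 + \frac{66692 \left(- \frac{14}{90}\right)}{165}} + \frac{45932}{2125} = - \frac{23632}{-4 + \frac{66692 \left(\left(-14\right) \frac{1}{90}\right)}{165}} + 45932 \cdot \frac{1}{2125} = - \frac{23632}{-4 + \frac{66692}{165} \left(- \frac{7}{45}\right)} + \frac{45932}{2125} = - \frac{23632}{-4 - \frac{466844}{7425}} + \frac{45932}{2125} = - \frac{23632}{- \frac{496544}{7425}} + \frac{45932}{2125} = \left(-23632\right) \left(- \frac{7425}{496544}\right) + \frac{45932}{2125} = \frac{10966725}{31034} + \frac{45932}{2125} = \frac{24729744313}{65947250}$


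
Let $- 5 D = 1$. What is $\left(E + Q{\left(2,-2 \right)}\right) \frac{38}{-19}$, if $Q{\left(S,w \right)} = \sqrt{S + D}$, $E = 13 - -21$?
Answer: $-68 - \frac{6 \sqrt{5}}{5} \approx -70.683$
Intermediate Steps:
$D = - \frac{1}{5}$ ($D = \left(- \frac{1}{5}\right) 1 = - \frac{1}{5} \approx -0.2$)
$E = 34$ ($E = 13 + 21 = 34$)
$Q{\left(S,w \right)} = \sqrt{- \frac{1}{5} + S}$ ($Q{\left(S,w \right)} = \sqrt{S - \frac{1}{5}} = \sqrt{- \frac{1}{5} + S}$)
$\left(E + Q{\left(2,-2 \right)}\right) \frac{38}{-19} = \left(34 + \frac{\sqrt{-5 + 25 \cdot 2}}{5}\right) \frac{38}{-19} = \left(34 + \frac{\sqrt{-5 + 50}}{5}\right) 38 \left(- \frac{1}{19}\right) = \left(34 + \frac{\sqrt{45}}{5}\right) \left(-2\right) = \left(34 + \frac{3 \sqrt{5}}{5}\right) \left(-2\right) = -68 - \frac{6 \sqrt{5}}{5}$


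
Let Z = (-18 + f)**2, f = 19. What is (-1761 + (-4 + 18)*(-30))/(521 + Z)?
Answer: -727/174 ≈ -4.1782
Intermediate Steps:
Z = 1 (Z = (-18 + 19)**2 = 1**2 = 1)
(-1761 + (-4 + 18)*(-30))/(521 + Z) = (-1761 + (-4 + 18)*(-30))/(521 + 1) = (-1761 + 14*(-30))/522 = (-1761 - 420)*(1/522) = -2181*1/522 = -727/174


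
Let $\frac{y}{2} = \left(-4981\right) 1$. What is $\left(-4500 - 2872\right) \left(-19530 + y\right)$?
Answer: $217415024$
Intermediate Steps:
$y = -9962$ ($y = 2 \left(\left(-4981\right) 1\right) = 2 \left(-4981\right) = -9962$)
$\left(-4500 - 2872\right) \left(-19530 + y\right) = \left(-4500 - 2872\right) \left(-19530 - 9962\right) = \left(-7372\right) \left(-29492\right) = 217415024$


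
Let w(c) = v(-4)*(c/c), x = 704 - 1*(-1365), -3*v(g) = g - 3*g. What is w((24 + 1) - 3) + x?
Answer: 6199/3 ≈ 2066.3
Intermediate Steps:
v(g) = 2*g/3 (v(g) = -(g - 3*g)/3 = -(-2)*g/3 = 2*g/3)
x = 2069 (x = 704 + 1365 = 2069)
w(c) = -8/3 (w(c) = ((⅔)*(-4))*(c/c) = -8/3*1 = -8/3)
w((24 + 1) - 3) + x = -8/3 + 2069 = 6199/3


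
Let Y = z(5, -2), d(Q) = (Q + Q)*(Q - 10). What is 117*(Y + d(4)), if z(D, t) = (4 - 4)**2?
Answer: -5616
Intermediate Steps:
z(D, t) = 0 (z(D, t) = 0**2 = 0)
d(Q) = 2*Q*(-10 + Q) (d(Q) = (2*Q)*(-10 + Q) = 2*Q*(-10 + Q))
Y = 0
117*(Y + d(4)) = 117*(0 + 2*4*(-10 + 4)) = 117*(0 + 2*4*(-6)) = 117*(0 - 48) = 117*(-48) = -5616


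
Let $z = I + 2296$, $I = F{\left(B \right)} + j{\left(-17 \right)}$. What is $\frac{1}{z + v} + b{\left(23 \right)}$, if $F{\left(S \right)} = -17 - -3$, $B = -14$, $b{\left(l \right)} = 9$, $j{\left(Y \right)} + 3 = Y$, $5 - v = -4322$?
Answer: $\frac{59302}{6589} \approx 9.0002$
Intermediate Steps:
$v = 4327$ ($v = 5 - -4322 = 5 + 4322 = 4327$)
$j{\left(Y \right)} = -3 + Y$
$F{\left(S \right)} = -14$ ($F{\left(S \right)} = -17 + 3 = -14$)
$I = -34$ ($I = -14 - 20 = -34$)
$z = 2262$ ($z = -34 + 2296 = 2262$)
$\frac{1}{z + v} + b{\left(23 \right)} = \frac{1}{2262 + 4327} + 9 = \frac{1}{6589} + 9 = \frac{59302}{6589}$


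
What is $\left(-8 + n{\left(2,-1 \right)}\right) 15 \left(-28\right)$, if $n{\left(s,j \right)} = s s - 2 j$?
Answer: $840$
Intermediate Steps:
$n{\left(s,j \right)} = s^{2} - 2 j$
$\left(-8 + n{\left(2,-1 \right)}\right) 15 \left(-28\right) = \left(-8 - \left(-2 - 2^{2}\right)\right) 15 \left(-28\right) = \left(-8 + \left(4 + 2\right)\right) 15 \left(-28\right) = \left(-8 + 6\right) 15 \left(-28\right) = \left(-2\right) 15 \left(-28\right) = \left(-30\right) \left(-28\right) = 840$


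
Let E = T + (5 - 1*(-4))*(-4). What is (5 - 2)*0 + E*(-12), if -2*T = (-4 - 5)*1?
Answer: 378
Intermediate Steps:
T = 9/2 (T = -(-4 - 5)/2 = -(-9)/2 = -1/2*(-9) = 9/2 ≈ 4.5000)
E = -63/2 (E = 9/2 + (5 - 1*(-4))*(-4) = 9/2 + (5 + 4)*(-4) = 9/2 + 9*(-4) = 9/2 - 36 = -63/2 ≈ -31.500)
(5 - 2)*0 + E*(-12) = (5 - 2)*0 - 63/2*(-12) = 3*0 + 378 = 0 + 378 = 378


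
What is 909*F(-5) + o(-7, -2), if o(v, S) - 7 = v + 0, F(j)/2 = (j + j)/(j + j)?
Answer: 1818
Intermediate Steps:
F(j) = 2 (F(j) = 2*((j + j)/(j + j)) = 2*((2*j)/((2*j))) = 2*((2*j)*(1/(2*j))) = 2*1 = 2)
o(v, S) = 7 + v (o(v, S) = 7 + (v + 0) = 7 + v)
909*F(-5) + o(-7, -2) = 909*2 + (7 - 7) = 1818 + 0 = 1818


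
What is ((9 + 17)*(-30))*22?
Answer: -17160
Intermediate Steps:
((9 + 17)*(-30))*22 = (26*(-30))*22 = -780*22 = -17160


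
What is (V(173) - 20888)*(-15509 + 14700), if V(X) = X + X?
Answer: 16618478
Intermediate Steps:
V(X) = 2*X
(V(173) - 20888)*(-15509 + 14700) = (2*173 - 20888)*(-15509 + 14700) = (346 - 20888)*(-809) = -20542*(-809) = 16618478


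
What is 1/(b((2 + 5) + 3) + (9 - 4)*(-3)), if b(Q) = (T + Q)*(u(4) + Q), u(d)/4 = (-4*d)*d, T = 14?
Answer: -1/5919 ≈ -0.00016895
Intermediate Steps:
u(d) = -16*d**2 (u(d) = 4*((-4*d)*d) = 4*(-4*d**2) = -16*d**2)
b(Q) = (-256 + Q)*(14 + Q) (b(Q) = (14 + Q)*(-16*4**2 + Q) = (14 + Q)*(-16*16 + Q) = (14 + Q)*(-256 + Q) = (-256 + Q)*(14 + Q))
1/(b((2 + 5) + 3) + (9 - 4)*(-3)) = 1/((-3584 + ((2 + 5) + 3)**2 - 242*((2 + 5) + 3)) + (9 - 4)*(-3)) = 1/((-3584 + (7 + 3)**2 - 242*(7 + 3)) + 5*(-3)) = 1/((-3584 + 10**2 - 242*10) - 15) = 1/((-3584 + 100 - 2420) - 15) = 1/(-5904 - 15) = 1/(-5919) = -1/5919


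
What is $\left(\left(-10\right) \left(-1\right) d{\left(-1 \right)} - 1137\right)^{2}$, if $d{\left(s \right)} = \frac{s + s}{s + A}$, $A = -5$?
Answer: $\frac{11566801}{9} \approx 1.2852 \cdot 10^{6}$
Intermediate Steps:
$d{\left(s \right)} = \frac{2 s}{-5 + s}$ ($d{\left(s \right)} = \frac{s + s}{s - 5} = \frac{2 s}{-5 + s}$)
$\left(\left(-10\right) \left(-1\right) d{\left(-1 \right)} - 1137\right)^{2} = \left(\left(-10\right) \left(-1\right) 2 \left(-1\right) \frac{1}{-5 - 1} - 1137\right)^{2} = \left(10 \cdot 2 \left(-1\right) \frac{1}{-6} - 1137\right)^{2} = \left(10 \cdot 2 \left(-1\right) \left(- \frac{1}{6}\right) - 1137\right)^{2} = \left(10 \cdot \frac{1}{3} - 1137\right)^{2} = \left(\frac{10}{3} - 1137\right)^{2} = \left(- \frac{3401}{3}\right)^{2} = \frac{11566801}{9}$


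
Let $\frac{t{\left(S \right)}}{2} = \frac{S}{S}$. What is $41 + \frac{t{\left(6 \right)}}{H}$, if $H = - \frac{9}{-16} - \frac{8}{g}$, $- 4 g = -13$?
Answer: $\frac{15779}{395} \approx 39.947$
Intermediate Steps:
$g = \frac{13}{4}$ ($g = \left(- \frac{1}{4}\right) \left(-13\right) = \frac{13}{4} \approx 3.25$)
$t{\left(S \right)} = 2$ ($t{\left(S \right)} = 2 \frac{S}{S} = 2 \cdot 1 = 2$)
$H = - \frac{395}{208}$ ($H = - \frac{9}{-16} - \frac{8}{\frac{13}{4}} = \left(-9\right) \left(- \frac{1}{16}\right) - \frac{32}{13} = \frac{9}{16} - \frac{32}{13} = - \frac{395}{208} \approx -1.899$)
$41 + \frac{t{\left(6 \right)}}{H} = 41 + \frac{2}{- \frac{395}{208}} = 41 + 2 \left(- \frac{208}{395}\right) = 41 - \frac{416}{395} = \frac{15779}{395}$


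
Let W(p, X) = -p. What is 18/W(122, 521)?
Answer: -9/61 ≈ -0.14754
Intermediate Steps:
18/W(122, 521) = 18/((-1*122)) = 18/(-122) = 18*(-1/122) = -9/61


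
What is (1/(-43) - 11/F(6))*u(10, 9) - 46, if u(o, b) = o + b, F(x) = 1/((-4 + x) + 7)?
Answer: -82880/43 ≈ -1927.4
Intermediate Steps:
F(x) = 1/(3 + x)
u(o, b) = b + o
(1/(-43) - 11/F(6))*u(10, 9) - 46 = (1/(-43) - 11/(1/(3 + 6)))*(9 + 10) - 46 = (1*(-1/43) - 11/(1/9))*19 - 46 = (-1/43 - 11/⅑)*19 - 46 = (-1/43 - 11*9)*19 - 46 = (-1/43 - 99)*19 - 46 = -4258/43*19 - 46 = -80902/43 - 46 = -82880/43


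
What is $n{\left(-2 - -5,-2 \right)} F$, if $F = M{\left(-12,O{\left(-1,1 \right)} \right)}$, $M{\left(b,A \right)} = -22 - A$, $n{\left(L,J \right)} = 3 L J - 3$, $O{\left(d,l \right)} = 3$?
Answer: $525$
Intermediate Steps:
$n{\left(L,J \right)} = -3 + 3 J L$ ($n{\left(L,J \right)} = 3 J L - 3 = -3 + 3 J L$)
$F = -25$ ($F = -22 - 3 = -25$)
$n{\left(-2 - -5,-2 \right)} F = \left(-3 + 3 \left(-2\right) \left(-2 - -5\right)\right) \left(-25\right) = \left(-3 + 3 \left(-2\right) \left(-2 + 5\right)\right) \left(-25\right) = \left(-3 + 3 \left(-2\right) 3\right) \left(-25\right) = \left(-3 - 18\right) \left(-25\right) = \left(-21\right) \left(-25\right) = 525$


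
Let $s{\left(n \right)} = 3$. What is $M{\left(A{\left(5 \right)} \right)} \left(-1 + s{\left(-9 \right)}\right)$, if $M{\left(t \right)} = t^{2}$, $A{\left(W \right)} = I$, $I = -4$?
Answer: $32$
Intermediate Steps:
$A{\left(W \right)} = -4$
$M{\left(A{\left(5 \right)} \right)} \left(-1 + s{\left(-9 \right)}\right) = \left(-4\right)^{2} \left(-1 + 3\right) = 16 \cdot 2 = 32$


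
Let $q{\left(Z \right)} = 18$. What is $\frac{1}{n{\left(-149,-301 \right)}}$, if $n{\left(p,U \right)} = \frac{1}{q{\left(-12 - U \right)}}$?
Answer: $18$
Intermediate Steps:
$n{\left(p,U \right)} = \frac{1}{18}$
$\frac{1}{n{\left(-149,-301 \right)}} = \frac{1}{\frac{1}{18}} = 18$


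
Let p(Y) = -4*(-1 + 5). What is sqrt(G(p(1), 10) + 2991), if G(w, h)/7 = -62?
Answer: sqrt(2557) ≈ 50.567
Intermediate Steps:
p(Y) = -16 (p(Y) = -4*4 = -16)
G(w, h) = -434 (G(w, h) = 7*(-62) = -434)
sqrt(G(p(1), 10) + 2991) = sqrt(-434 + 2991) = sqrt(2557)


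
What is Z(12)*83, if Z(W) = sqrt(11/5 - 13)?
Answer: 249*I*sqrt(30)/5 ≈ 272.77*I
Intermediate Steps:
Z(W) = 3*I*sqrt(30)/5 (Z(W) = sqrt(11*(1/5) - 13) = sqrt(11/5 - 13) = sqrt(-54/5) = 3*I*sqrt(30)/5)
Z(12)*83 = (3*I*sqrt(30)/5)*83 = 249*I*sqrt(30)/5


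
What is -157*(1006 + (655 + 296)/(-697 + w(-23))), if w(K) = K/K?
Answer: -36592775/232 ≈ -1.5773e+5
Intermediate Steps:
w(K) = 1
-157*(1006 + (655 + 296)/(-697 + w(-23))) = -157*(1006 + (655 + 296)/(-697 + 1)) = -157*(1006 + 951/(-696)) = -157*(1006 + 951*(-1/696)) = -157*(1006 - 317/232) = -157*233075/232 = -36592775/232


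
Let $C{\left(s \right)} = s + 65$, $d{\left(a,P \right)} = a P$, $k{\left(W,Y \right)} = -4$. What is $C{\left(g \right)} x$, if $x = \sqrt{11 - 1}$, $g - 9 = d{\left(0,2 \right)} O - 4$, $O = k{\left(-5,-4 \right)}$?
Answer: $70 \sqrt{10} \approx 221.36$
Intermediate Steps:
$d{\left(a,P \right)} = P a$
$O = -4$
$g = 5$ ($g = 9 - \left(4 - 2 \cdot 0 \left(-4\right)\right) = 9 + \left(0 \left(-4\right) - 4\right) = 9 + \left(0 - 4\right) = 9 - 4 = 5$)
$x = \sqrt{10} \approx 3.1623$
$C{\left(s \right)} = 65 + s$
$C{\left(g \right)} x = \left(65 + 5\right) \sqrt{10} = 70 \sqrt{10}$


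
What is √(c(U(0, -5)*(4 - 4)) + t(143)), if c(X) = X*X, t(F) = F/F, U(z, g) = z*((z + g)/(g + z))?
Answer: 1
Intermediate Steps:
U(z, g) = z (U(z, g) = z*((g + z)/(g + z)) = z*1 = z)
t(F) = 1
c(X) = X²
√(c(U(0, -5)*(4 - 4)) + t(143)) = √((0*(4 - 4))² + 1) = √((0*0)² + 1) = √(0² + 1) = √(0 + 1) = √1 = 1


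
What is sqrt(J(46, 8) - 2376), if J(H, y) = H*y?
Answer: 2*I*sqrt(502) ≈ 44.811*I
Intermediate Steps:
sqrt(J(46, 8) - 2376) = sqrt(46*8 - 2376) = sqrt(368 - 2376) = sqrt(-2008) = 2*I*sqrt(502)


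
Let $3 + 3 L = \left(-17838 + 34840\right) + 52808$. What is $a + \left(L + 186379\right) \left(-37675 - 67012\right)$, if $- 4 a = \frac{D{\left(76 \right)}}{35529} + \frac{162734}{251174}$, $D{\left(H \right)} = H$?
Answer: $- \frac{35610531402230669177}{1622538372} \approx -2.1947 \cdot 10^{10}$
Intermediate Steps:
$L = 23269$ ($L = -1 + \frac{\left(-17838 + 34840\right) + 52808}{3} = -1 + \frac{17002 + 52808}{3} = -1 + \frac{1}{3} \cdot 69810 = -1 + 23270 = 23269$)
$a = - \frac{263675705}{1622538372}$ ($a = - \frac{\frac{76}{35529} + \frac{162734}{251174}}{4} = - \frac{76 \cdot \frac{1}{35529} + 162734 \cdot \frac{1}{251174}}{4} = - \frac{\frac{76}{35529} + \frac{7397}{11417}}{4} = \left(- \frac{1}{4}\right) \frac{263675705}{405634593} = - \frac{263675705}{1622538372} \approx -0.16251$)
$a + \left(L + 186379\right) \left(-37675 - 67012\right) = - \frac{263675705}{1622538372} + \left(23269 + 186379\right) \left(-37675 - 67012\right) = - \frac{263675705}{1622538372} + 209648 \left(-104687\right) = - \frac{263675705}{1622538372} - 21947420176 = - \frac{35610531402230669177}{1622538372}$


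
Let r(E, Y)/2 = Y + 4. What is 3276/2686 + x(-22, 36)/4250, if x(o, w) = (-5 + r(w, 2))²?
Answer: 413371/335750 ≈ 1.2312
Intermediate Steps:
r(E, Y) = 8 + 2*Y (r(E, Y) = 2*(Y + 4) = 2*(4 + Y) = 8 + 2*Y)
x(o, w) = 49 (x(o, w) = (-5 + (8 + 2*2))² = (-5 + (8 + 4))² = (-5 + 12)² = 7² = 49)
3276/2686 + x(-22, 36)/4250 = 3276/2686 + 49/4250 = 3276*(1/2686) + 49*(1/4250) = 1638/1343 + 49/4250 = 413371/335750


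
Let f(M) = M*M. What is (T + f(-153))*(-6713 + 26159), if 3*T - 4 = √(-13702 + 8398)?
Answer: 455237342 + 12964*I*√1326 ≈ 4.5524e+8 + 4.7208e+5*I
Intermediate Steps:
f(M) = M²
T = 4/3 + 2*I*√1326/3 (T = 4/3 + √(-13702 + 8398)/3 = 4/3 + √(-5304)/3 = 4/3 + (2*I*√1326)/3 = 4/3 + 2*I*√1326/3 ≈ 1.3333 + 24.276*I)
(T + f(-153))*(-6713 + 26159) = ((4/3 + 2*I*√1326/3) + (-153)²)*(-6713 + 26159) = ((4/3 + 2*I*√1326/3) + 23409)*19446 = (70231/3 + 2*I*√1326/3)*19446 = 455237342 + 12964*I*√1326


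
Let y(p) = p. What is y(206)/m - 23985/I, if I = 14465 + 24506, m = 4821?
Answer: -107603659/187879191 ≈ -0.57273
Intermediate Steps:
I = 38971
y(206)/m - 23985/I = 206/4821 - 23985/38971 = -107603659/187879191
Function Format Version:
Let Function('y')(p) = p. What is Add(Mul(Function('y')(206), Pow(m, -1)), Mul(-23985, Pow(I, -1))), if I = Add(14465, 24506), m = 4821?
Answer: Rational(-107603659, 187879191) ≈ -0.57273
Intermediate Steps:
I = 38971
Add(Mul(Function('y')(206), Pow(m, -1)), Mul(-23985, Pow(I, -1))) = Add(Mul(206, Pow(4821, -1)), Mul(-23985, Pow(38971, -1))) = Add(Mul(206, Rational(1, 4821)), Mul(-23985, Rational(1, 38971))) = Add(Rational(206, 4821), Rational(-23985, 38971)) = Rational(-107603659, 187879191)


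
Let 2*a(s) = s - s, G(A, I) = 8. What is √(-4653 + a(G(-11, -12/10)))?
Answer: 3*I*√517 ≈ 68.213*I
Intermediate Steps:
a(s) = 0 (a(s) = (s - s)/2 = (½)*0 = 0)
√(-4653 + a(G(-11, -12/10))) = √(-4653 + 0) = √(-4653) = 3*I*√517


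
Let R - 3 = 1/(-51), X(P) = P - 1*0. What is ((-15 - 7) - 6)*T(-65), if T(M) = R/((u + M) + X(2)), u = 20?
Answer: 4256/2193 ≈ 1.9407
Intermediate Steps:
X(P) = P (X(P) = P + 0 = P)
R = 152/51 (R = 3 + 1/(-51) = 3 - 1/51 = 152/51 ≈ 2.9804)
T(M) = 152/(51*(22 + M)) (T(M) = 152/(51*((20 + M) + 2)) = 152/(51*(22 + M)))
((-15 - 7) - 6)*T(-65) = ((-15 - 7) - 6)*(152/(51*(22 - 65))) = (-22 - 6)*((152/51)/(-43)) = -4256*(-1)/(51*43) = -28*(-152/2193) = 4256/2193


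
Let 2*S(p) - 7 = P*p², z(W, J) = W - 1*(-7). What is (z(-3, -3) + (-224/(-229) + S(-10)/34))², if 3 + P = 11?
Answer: 68813356329/242487184 ≈ 283.78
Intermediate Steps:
z(W, J) = 7 + W (z(W, J) = W + 7 = 7 + W)
P = 8 (P = -3 + 11 = 8)
S(p) = 7/2 + 4*p² (S(p) = 7/2 + (8*p²)/2 = 7/2 + 4*p²)
(z(-3, -3) + (-224/(-229) + S(-10)/34))² = ((7 - 3) + (-224/(-229) + (7/2 + 4*(-10)²)/34))² = (4 + (-224*(-1/229) + (7/2 + 4*100)*(1/34)))² = (4 + (224/229 + (7/2 + 400)*(1/34)))² = (4 + (224/229 + (807/2)*(1/34)))² = (4 + (224/229 + 807/68))² = (4 + 200035/15572)² = (262323/15572)² = 68813356329/242487184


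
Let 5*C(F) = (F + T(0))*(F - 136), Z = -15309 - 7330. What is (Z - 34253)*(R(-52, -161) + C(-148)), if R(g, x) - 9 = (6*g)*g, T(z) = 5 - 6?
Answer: -7025081052/5 ≈ -1.4050e+9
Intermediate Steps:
Z = -22639
T(z) = -1
R(g, x) = 9 + 6*g**2 (R(g, x) = 9 + (6*g)*g = 9 + 6*g**2)
C(F) = (-1 + F)*(-136 + F)/5 (C(F) = ((F - 1)*(F - 136))/5 = ((-1 + F)*(-136 + F))/5 = (-1 + F)*(-136 + F)/5)
(Z - 34253)*(R(-52, -161) + C(-148)) = (-22639 - 34253)*((9 + 6*(-52)**2) + (136/5 - 137/5*(-148) + (1/5)*(-148)**2)) = -56892*((9 + 6*2704) + (136/5 + 20276/5 + (1/5)*21904)) = -56892*((9 + 16224) + (136/5 + 20276/5 + 21904/5)) = -56892*(16233 + 42316/5) = -56892*123481/5 = -7025081052/5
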